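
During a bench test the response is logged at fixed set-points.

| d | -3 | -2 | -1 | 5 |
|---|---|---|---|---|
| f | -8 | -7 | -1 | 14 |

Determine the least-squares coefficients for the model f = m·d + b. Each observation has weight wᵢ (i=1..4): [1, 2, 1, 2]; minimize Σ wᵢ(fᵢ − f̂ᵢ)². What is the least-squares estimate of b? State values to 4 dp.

b = -0.1139

From the data, Σwᵢ·d·d = 68, Σwᵢ·d = 2, Σwᵢ·1 = 6.
For AᵀWf: Σwᵢ·d·f = 193, Σwᵢ·f = 5.
AᵀWA·[m, b]ᵀ = AᵀWf becomes [[68, 2]; [2, 6]]·[m, b]ᵀ = [193, 5]ᵀ.
Eliminating b: 6·(row 1) − 2·(row 2) gives 404·m = 6·193 − 2·5 = 1148, so m = 287/101.
Then b = (5 − 2·(287/101))/6 = -23/202.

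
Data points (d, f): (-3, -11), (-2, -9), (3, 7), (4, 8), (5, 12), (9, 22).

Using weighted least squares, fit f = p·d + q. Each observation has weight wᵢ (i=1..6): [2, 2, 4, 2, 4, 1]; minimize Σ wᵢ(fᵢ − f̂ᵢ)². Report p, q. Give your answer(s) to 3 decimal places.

With design matrix X, XᵀWX = [[275, 39]; [39, 15]] and XᵀWf = [688, 74]ᵀ.
Eliminating q: 15·(row 1) − 39·(row 2) gives 2604·p = 15·688 − 39·74 = 7434, so p = 177/62.
Then q = (74 − 39·(177/62))/15 = -463/186.

p = 2.855, q = -2.489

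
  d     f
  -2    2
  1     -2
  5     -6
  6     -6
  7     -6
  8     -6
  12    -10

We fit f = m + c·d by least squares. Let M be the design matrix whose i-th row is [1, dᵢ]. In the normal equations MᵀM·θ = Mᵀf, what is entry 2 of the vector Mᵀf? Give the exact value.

-282

Entry 2 ↔ basis d, so (Mᵀf)_{2} = Σᵢ (d)·fᵢ = (-2)·(2) + (1)·(-2) + (5)·(-6) + (6)·(-6) + (7)·(-6) + (8)·(-6) + (12)·(-10) = -282.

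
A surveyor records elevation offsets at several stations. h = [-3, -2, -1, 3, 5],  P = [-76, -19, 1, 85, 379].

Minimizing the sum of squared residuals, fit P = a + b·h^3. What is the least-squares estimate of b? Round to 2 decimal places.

b = 2.99

Forming MᵀM = [[5, 116]; [116, 17148]] and MᵀP = [370, 51873]ᵀ gives MᵀM·[a, b]ᵀ = MᵀP.
det = 5·17148 − 116² = 72284.
a = (370·17148 − 116·51873)/72284 = 81873/18071; b = (5·51873 − 116·370)/72284 = 216445/72284.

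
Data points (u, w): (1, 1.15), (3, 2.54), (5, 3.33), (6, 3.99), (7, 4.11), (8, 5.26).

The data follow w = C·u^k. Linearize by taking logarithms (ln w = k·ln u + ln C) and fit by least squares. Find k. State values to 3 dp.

Let Y = ln w. Fitting Y = k·ln u + ln C by least squares:
AᵀA = [[15.1183, 8.5252]; [8.5252, 6]], rhs = [11.6422, 6.7322]ᵀ  (here Σln u = 8.5252, Σ(ln u)² = 15.1183, Σln w = 6.7322, Σln u·ln w = 11.6422).
Δ = 15.1183·6 − (8.5252)² = 18.0313; k = (11.6422·6 − 8.5252·6.7322)/18.0313 = 0.69099, ln C = (15.1183·6.7322 − 8.5252·11.6422)/18.0313 = 0.14024.

k = 0.691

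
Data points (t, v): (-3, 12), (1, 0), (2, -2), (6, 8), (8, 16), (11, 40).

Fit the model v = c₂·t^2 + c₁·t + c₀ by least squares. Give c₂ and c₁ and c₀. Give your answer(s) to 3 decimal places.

MᵀM·[c₂, c₁, c₀]ᵀ = Mᵀv reads: 20131·c₂ + 2041·c₁ + 235·c₀ = 6252;  2041·c₂ + 235·c₁ + 25·c₀ = 576;  235·c₂ + 25·c₁ + 6·c₀ = 74.
(Σt^2·t^2 = 20131, Σt^2·t = 2041, Σt^2 = 235, Σt·t = 235, Σt = 25, Σ1 = 6, Σt^2·v = 6252, Σt·v = 576, Σv = 74.)
Inverting the 3×3 Gram matrix, [c₂, c₁, c₀]ᵀ = [77277/151052, -318143/151052, 40472/37763]ᵀ.

c₂ = 0.512, c₁ = -2.106, c₀ = 1.072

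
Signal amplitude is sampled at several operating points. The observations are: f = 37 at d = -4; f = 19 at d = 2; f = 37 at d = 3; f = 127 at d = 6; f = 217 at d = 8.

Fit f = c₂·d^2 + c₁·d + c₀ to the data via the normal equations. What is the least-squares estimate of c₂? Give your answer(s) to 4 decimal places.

c₂ = 3.0000

Compute the Gram sums: Σd^2·d^2 = 5745, Σd^2·d = 699, Σd^2 = 129, Σd·d = 129, Σd = 15, Σ1 = 5.
For Mᵀf: Σd^2·f = 19461, Σd·f = 2499, Σf = 437.
Normal equations: [[5745, 699, 129]; [699, 129, 15]; [129, 15, 5]]·[c₂, c₁, c₀]ᵀ = [19461, 2499, 437]ᵀ.
Row-reducing yields c₂ = 3, c₁ = 3, c₀ = 1.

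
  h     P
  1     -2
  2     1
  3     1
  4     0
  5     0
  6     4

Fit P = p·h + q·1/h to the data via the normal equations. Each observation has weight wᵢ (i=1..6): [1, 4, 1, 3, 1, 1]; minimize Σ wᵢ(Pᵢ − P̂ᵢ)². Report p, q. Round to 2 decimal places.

p = 0.34, q = -1.15

From the data, Σwᵢ·h·h = 135, Σwᵢ·h·1/h = 11, Σwᵢ·1/h·1/h = 8519/3600.
And Σwᵢ·h·P = 33, Σwᵢ·1/h·P = 1.
det = 135·(8519/3600) − 11² = 15877/80.
p = (33·(8519/3600) − 11·1)/(15877/80) = 80509/238155; q = (135·1 − 11·33)/(15877/80) = -18240/15877.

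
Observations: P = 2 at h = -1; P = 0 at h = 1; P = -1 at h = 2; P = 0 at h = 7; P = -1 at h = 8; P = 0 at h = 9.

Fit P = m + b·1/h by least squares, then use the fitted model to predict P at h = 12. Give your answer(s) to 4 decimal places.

XᵀX·[m, b]ᵀ = XᵀP reads: 6·m + (443/504)·b = 0;  (443/504)·m + (583825/254016)·b = -21/8.
Eliminating b: (583825/254016)·(row 1) − (443/504)·(row 2) gives (3306701/254016)·m = (583825/254016)·0 − (443/504)·(-21/8) = 443/192, so m = 586089/3306701.
Then b = ((-21/8) − (443/504)·(586089/3306701))/(583825/254016) = -4000752/3306701.
At h = 12: P̂ = (586089/3306701)·(1) + (-4000752/3306701)·(1/12) = 252693/3306701.

P̂ = 0.0764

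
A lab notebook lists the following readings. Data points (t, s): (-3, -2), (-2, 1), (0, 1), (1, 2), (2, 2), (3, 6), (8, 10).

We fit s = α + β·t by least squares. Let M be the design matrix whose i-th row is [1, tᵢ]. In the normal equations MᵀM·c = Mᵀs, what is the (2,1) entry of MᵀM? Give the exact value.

9

Row 2 ↔ basis t, column 1 ↔ basis 1, so (MᵀM)_{2,1} = Σᵢ t = (-3)·(1) + (-2)·(1) + (0)·(1) + (1)·(1) + (2)·(1) + (3)·(1) + (8)·(1) = 9.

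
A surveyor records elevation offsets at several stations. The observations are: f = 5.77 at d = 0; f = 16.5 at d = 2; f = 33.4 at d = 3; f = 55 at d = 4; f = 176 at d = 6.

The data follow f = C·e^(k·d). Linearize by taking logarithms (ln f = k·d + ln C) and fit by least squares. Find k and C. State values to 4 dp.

k = 0.5729, C = 5.6399

Linearized form: ln f = k·d + ln C. From the 5 transformed points,
Σd = 15.0000, Σ(d)² = 65.0000, Σln f = 17.2424, Σd·ln f = 63.1846.
Equations: 65.0000·k + 15.0000·ln C = 63.1846;  15.0000·k + 5·ln C = 17.2424.
Δ = 65.0000·5 − (15.0000)² = 100.0000; k = (63.1846·5 − 15.0000·17.2424)/100.0000 = 0.57287, ln C = (65.0000·17.2424 − 15.0000·63.1846)/100.0000 = 1.72987, so C = exp(1.72987) = 5.63992.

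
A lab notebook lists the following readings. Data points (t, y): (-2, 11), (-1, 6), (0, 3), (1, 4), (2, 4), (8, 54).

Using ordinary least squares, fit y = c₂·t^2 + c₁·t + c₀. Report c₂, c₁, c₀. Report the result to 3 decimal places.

c₂ = 0.987, c₁ = -1.602, c₀ = 3.625

From the data, Σt^2·t^2 = 4130, Σt^2·t = 512, Σt^2 = 74, Σt·t = 74, Σt = 8, Σ1 = 6.
And Σt^2·y = 3526, Σt·y = 416, Σy = 82.
Normal equations: [[4130, 512, 74]; [512, 74, 8]; [74, 8, 6]]·[c₂, c₁, c₀]ᵀ = [3526, 416, 82]ᵀ.
Inverting the 3×3 Gram matrix, [c₂, c₁, c₀]ᵀ = [2438/2469, -3956/2469, 2983/823]ᵀ.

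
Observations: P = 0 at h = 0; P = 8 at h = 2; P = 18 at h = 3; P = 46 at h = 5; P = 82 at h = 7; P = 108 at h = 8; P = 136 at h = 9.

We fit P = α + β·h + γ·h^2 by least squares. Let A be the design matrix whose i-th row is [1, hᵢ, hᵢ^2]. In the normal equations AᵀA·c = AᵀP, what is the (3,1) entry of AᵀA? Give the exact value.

232

Row 3 ↔ basis h^2, column 1 ↔ basis 1, so (AᵀA)_{3,1} = Σᵢ h^2 = (0)·(1) + (4)·(1) + (9)·(1) + (25)·(1) + (49)·(1) + (64)·(1) + (81)·(1) = 232.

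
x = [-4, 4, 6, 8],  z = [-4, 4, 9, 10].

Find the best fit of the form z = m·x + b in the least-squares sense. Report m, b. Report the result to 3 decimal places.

With design matrix A, AᵀA = [[132, 14]; [14, 4]] and Aᵀz = [166, 19]ᵀ.
det = 132·4 − 14² = 332.
m = (166·4 − 14·19)/332 = 199/166; b = (132·19 − 14·166)/332 = 46/83.

m = 1.199, b = 0.554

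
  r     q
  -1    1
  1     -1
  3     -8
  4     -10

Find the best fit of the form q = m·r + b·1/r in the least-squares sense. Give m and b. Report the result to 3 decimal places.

With design matrix M, MᵀM = [[27, 4]; [4, 313/144]] and Mᵀq = [-66, -43/6]ᵀ.
Eliminating b: (313/144)·(row 1) − 4·(row 2) gives (683/16)·m = (313/144)·(-66) − 4·(-43/6) = -2755/24, so m = -5510/2049.
Then b = ((-43/6) − 4·(-5510/2049))/(313/144) = 1128/683.

m = -2.689, b = 1.652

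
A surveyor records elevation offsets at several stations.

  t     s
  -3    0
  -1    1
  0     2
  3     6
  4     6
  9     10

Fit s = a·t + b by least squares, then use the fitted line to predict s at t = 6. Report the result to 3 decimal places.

ŝ = 7.688

From the data, Σt·t = 116, Σt = 12, Σ1 = 6.
And Σt·s = 131, Σs = 25.
Determinant 116·6 − 12² = 552.
a = (131·6 − 12·25)/552 = 81/92; b = (116·25 − 12·131)/552 = 166/69.
At t = 6: ŝ = (81/92)·(6) + (166/69)·(1) = 1061/138.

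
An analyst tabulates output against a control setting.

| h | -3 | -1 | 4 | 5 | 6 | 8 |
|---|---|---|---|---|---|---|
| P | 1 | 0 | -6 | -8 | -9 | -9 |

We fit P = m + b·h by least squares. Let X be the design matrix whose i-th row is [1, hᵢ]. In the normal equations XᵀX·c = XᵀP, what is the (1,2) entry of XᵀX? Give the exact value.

Row 1 ↔ basis 1, column 2 ↔ basis h, so (XᵀX)_{1,2} = Σᵢ h = (1)·(-3) + (1)·(-1) + (1)·(4) + (1)·(5) + (1)·(6) + (1)·(8) = 19.

19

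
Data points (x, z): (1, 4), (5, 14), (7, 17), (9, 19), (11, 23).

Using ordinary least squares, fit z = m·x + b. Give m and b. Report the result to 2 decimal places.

m = 1.84, b = 3.27

The normal system MᵀM·[m, b]ᵀ = Mᵀz is [[277, 33]; [33, 5]]·[m, b]ᵀ = [617, 77]ᵀ.
Δ = 277·5 − 33² = 296.
m = (617·5 − 33·77)/296 = 68/37; b = (277·77 − 33·617)/296 = 121/37.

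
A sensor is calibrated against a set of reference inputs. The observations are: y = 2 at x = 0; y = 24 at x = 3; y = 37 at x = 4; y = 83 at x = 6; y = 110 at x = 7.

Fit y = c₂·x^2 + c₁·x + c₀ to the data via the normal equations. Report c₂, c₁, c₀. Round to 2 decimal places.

From the data, Σx^2·x^2 = 4034, Σx^2·x = 650, Σx^2 = 110, Σx·x = 110, Σx = 20, Σ1 = 5.
For Mᵀy: Σx^2·y = 9186, Σx·y = 1488, Σy = 256.
MᵀM·[c₂, c₁, c₀]ᵀ = Mᵀy becomes [[4034, 650, 110]; [650, 110, 20]; [110, 20, 5]]·[c₂, c₁, c₀]ᵀ = [9186, 1488, 256]ᵀ.
Row-reducing yields c₂ = 17/8, c₁ = 71/120, c₀ = 25/12.

c₂ = 2.13, c₁ = 0.59, c₀ = 2.08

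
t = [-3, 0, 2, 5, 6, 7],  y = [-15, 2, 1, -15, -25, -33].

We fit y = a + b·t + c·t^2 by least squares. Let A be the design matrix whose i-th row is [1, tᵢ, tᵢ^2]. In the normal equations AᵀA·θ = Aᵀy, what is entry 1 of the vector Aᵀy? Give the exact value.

Entry 1 ↔ basis 1, so (Aᵀy)_{1} = Σᵢ yᵢ = (1)·(-15) + (1)·(2) + (1)·(1) + (1)·(-15) + (1)·(-25) + (1)·(-33) = -85.

-85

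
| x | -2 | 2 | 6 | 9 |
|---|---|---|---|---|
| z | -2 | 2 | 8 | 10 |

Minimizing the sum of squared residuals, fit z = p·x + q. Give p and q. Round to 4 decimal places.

MᵀM·[p, q]ᵀ = Mᵀz reads: 125·p + 15·q = 146;  15·p + 4·q = 18.
(Σx·x = 125, Σx = 15, Σ1 = 4, Σx·z = 146, Σz = 18.)
Δ = 125·4 − 15² = 275.
p = (146·4 − 15·18)/275 = 314/275; q = (125·18 − 15·146)/275 = 12/55.

p = 1.1418, q = 0.2182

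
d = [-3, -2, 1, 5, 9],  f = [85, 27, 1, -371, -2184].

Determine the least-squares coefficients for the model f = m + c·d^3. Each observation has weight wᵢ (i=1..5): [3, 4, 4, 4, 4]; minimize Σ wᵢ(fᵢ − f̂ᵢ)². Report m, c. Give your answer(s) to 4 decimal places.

Forming XᵀWX = [[19, 3307]; [3307, 2190711]] and XᵀWf = [-9853, -6561789]ᵀ gives XᵀWX·[m, c]ᵀ = XᵀWf.
Determinant 19·2190711 − 3307² = 30687260.
m = ((-9853)·2190711 − 3307·(-6561789))/30687260 = 5738037/1534363; c = (19·(-6561789) − 3307·(-9853))/30687260 = -4604506/1534363.

m = 3.7397, c = -3.0009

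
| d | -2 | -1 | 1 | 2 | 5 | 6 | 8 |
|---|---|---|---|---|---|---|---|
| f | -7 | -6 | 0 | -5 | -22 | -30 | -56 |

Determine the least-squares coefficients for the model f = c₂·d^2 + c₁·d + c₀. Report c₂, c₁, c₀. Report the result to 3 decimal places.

c₂ = -0.962, c₁ = 0.987, c₀ = -2.116

From the data, Σd^2·d^2 = 6051, Σd^2·d = 853, Σd^2 = 135, Σd·d = 135, Σd = 19, Σ1 = 7.
For Mᵀf: Σd^2·f = -5268, Σd·f = -728, Σf = -126.
Normal equations: [[6051, 853, 135]; [853, 135, 19]; [135, 19, 7]]·[c₂, c₁, c₀]ᵀ = [-5268, -728, -126]ᵀ.
Solving the 3×3 system (Gaussian elimination) gives c₂ = -85669/89009, c₁ = 87819/89009, c₀ = -188340/89009.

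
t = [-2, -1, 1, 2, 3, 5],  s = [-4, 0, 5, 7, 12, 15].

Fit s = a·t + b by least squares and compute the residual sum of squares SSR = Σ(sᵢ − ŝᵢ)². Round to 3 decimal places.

SSR = 4.580

Setting ∂/∂a … = 0 gives: 44·a + 8·b = 138;  8·a + 6·b = 35.
(Σt·t = 44, Σt = 8, Σ1 = 6, Σt·s = 138, Σs = 35.)
Δ = 44·6 − 8² = 200.
a = (138·6 − 8·35)/200 = 137/50; b = (44·35 − 8·138)/200 = 109/50.
Residuals: -7/10, 14/25, 2/25, -33/50, 8/5, -22/25; SSR = 229/50.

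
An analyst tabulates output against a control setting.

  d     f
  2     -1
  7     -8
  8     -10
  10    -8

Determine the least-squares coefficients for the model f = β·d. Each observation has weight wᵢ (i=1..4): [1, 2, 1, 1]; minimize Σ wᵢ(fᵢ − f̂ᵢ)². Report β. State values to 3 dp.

β = -1.030

Forming AᵀWA = [[266]] and AᵀWf = [-274]ᵀ gives AᵀWA·[β]ᵀ = AᵀWf.
Hence β = -274 / 266 ≈ -1.03008.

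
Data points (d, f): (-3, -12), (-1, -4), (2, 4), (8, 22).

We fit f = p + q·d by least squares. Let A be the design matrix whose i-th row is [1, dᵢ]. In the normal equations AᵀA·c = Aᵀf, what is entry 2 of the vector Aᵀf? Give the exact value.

224

Entry 2 ↔ basis d, so (Aᵀf)_{2} = Σᵢ (d)·fᵢ = (-3)·(-12) + (-1)·(-4) + (2)·(4) + (8)·(22) = 224.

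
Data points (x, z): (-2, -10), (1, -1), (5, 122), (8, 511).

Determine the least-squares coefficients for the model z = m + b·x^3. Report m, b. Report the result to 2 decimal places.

m = -2.34, b = 1.00

The normal equations are: 4·m + 630·b = 622;  630·m + 277834·b = 276961.
Determinant 4·277834 − 630² = 714436.
m = (622·277834 − 630·276961)/714436 = -836341/357218; b = (4·276961 − 630·622)/714436 = 178996/178609.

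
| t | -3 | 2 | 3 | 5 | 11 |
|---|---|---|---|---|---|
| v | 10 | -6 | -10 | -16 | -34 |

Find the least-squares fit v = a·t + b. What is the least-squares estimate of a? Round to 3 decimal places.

Sums needed: Σt·t = 168, Σt = 18, Σ1 = 5.
Moment sums: Σt·v = -526, Σv = -56.
Normal equations: [[168, 18]; [18, 5]]·[a, b]ᵀ = [-526, -56]ᵀ.
Eliminating b: 5·(row 1) − 18·(row 2) gives 516·a = 5·(-526) − 18·(-56) = -1622, so a = -811/258.
Then b = ((-56) − 18·(-811/258))/5 = 5/43.

a = -3.143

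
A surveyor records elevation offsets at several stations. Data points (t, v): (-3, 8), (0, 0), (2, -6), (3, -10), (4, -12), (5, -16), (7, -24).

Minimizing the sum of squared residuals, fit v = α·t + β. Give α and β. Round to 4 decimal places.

AᵀA·[α, β]ᵀ = Aᵀv reads: 112·α + 18·β = -362;  18·α + 7·β = -60.
Eliminating β: 7·(row 1) − 18·(row 2) gives 460·α = 7·(-362) − 18·(-60) = -1454, so α = -727/230.
Then β = ((-60) − 18·(-727/230))/7 = -51/115.

α = -3.1609, β = -0.4435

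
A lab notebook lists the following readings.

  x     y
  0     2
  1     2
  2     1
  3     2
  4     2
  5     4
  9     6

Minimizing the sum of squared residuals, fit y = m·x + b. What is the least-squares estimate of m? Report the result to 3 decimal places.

m = 0.500

Sums needed: Σx·x = 136, Σx = 24, Σ1 = 7.
And Σx·y = 92, Σy = 19.
Δ = 136·7 − 24² = 376.
m = (92·7 − 24·19)/376 = 1/2; b = (136·19 − 24·92)/376 = 1.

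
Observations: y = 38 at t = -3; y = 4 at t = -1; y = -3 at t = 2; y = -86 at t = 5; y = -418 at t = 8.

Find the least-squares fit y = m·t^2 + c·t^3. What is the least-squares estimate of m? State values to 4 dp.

Compute the Gram sums: Σt^2·t^2 = 4819, Σt^2·t^3 = 35681, Σt^3·t^3 = 278563.
Right-hand side: Σt^2·y = -28568, Σt^3·y = -225820.
Normal equations: [[4819, 35681]; [35681, 278563]]·[m, c]ᵀ = [-28568, -225820]ᵀ.
Determinant 4819·278563 − 35681² = 69261336.
m = ((-28568)·278563 − 35681·(-225820))/69261336 = 8291303/5771778; c = (4819·(-225820) − 35681·(-28568))/69261336 = -5740981/5771778.

m = 1.4365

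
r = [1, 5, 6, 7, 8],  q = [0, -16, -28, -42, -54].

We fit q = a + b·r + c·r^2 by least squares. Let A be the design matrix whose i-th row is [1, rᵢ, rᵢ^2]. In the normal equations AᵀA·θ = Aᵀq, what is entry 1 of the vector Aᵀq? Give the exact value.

Entry 1 ↔ basis 1, so (Aᵀq)_{1} = Σᵢ qᵢ = (1)·(0) + (1)·(-16) + (1)·(-28) + (1)·(-42) + (1)·(-54) = -140.

-140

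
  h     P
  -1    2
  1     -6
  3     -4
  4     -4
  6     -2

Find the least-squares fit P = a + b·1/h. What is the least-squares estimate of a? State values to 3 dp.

a = -2.185

Compute the Gram sums: Σ1 = 5, Σ1/h = 3/4, Σ1/h·1/h = 317/144.
For XᵀP: ΣP = -14, Σ1/h·P = -32/3.
Normal equations: [[5, 3/4]; [3/4, 317/144]]·[a, b]ᵀ = [-14, -32/3]ᵀ.
Determinant 5·(317/144) − (3/4)² = 94/9.
a = ((-14)·(317/144) − (3/4)·(-32/3))/(94/9) = -1643/752; b = (5·(-32/3) − (3/4)·(-14))/(94/9) = -771/188.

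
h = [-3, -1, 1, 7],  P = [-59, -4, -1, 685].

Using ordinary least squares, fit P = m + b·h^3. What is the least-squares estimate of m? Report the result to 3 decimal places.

Setting ∂/∂m … = 0 gives: 4·m + 316·b = 621;  316·m + 118380·b = 236551.
Determinant 4·118380 − 316² = 373664.
m = (621·118380 − 316·236551)/373664 = -154517/46708; b = (4·236551 − 316·621)/373664 = 46873/23354.

m = -3.308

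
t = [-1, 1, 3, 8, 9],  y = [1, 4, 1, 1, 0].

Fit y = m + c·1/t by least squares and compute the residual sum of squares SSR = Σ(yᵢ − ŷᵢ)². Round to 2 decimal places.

SSR = 5.79

Compute the Gram sums: Σ1 = 5, Σ1/t = 41/72, Σ1/t·1/t = 11089/5184.
Right-hand side: Σy = 7, Σ1/t·y = 83/24.
So MᵀM·[m, c]ᵀ = Mᵀy: [[5, 41/72]; [41/72, 11089/5184]]·[m, c]ᵀ = [7, 83/24]ᵀ.
Eliminating c: (11089/5184)·(row 1) − (41/72)·(row 2) gives (13441/1296)·m = (11089/5184)·7 − (41/72)·(83/24) = 33707/2592, so m = 33707/26882.
Then c = ((83/24) − (41/72)·(33707/26882))/(11089/5184) = 17244/13441.
Residuals: 27663/26882, 39333/26882, -18321/26882, -5568/13441, -37539/26882; SSR = 77769/13441.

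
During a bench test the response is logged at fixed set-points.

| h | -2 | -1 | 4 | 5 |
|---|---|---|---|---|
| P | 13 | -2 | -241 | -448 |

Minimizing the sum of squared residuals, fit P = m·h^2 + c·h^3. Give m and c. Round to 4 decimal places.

Normal-equation sums: Σh^2·h^2 = 898, Σh^2·h^3 = 4116, Σh^3·h^3 = 19786.
Moment sums: Σh^2·P = -15006, Σh^3·P = -71526.
Δ = 898·19786 − 4116² = 826372.
m = ((-15006)·19786 − 4116·(-71526))/826372 = -626925/206593; c = (898·(-71526) − 4116·(-15006))/826372 = -616413/206593.

m = -3.0346, c = -2.9837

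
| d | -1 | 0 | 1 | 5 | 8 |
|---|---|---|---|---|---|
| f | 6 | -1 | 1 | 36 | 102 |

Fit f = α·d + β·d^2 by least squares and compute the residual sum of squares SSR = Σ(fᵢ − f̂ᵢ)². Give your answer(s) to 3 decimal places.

Compute the Gram sums: Σd·d = 91, Σd·d^2 = 637, Σd^2·d^2 = 4723.
Right-hand side: Σd·f = 991, Σd^2·f = 7435.
Eliminating β: 4723·(row 1) − 637·(row 2) gives 24024·α = 4723·991 − 637·7435 = -55602, so α = -9267/4004.
Then β = (7435 − 637·(-9267/4004))/4723 = 83/44.
Residuals: 1801/1001, -1, 2859/2002, 827/2002, -212/1001; SSR = 12997/2002.

SSR = 6.492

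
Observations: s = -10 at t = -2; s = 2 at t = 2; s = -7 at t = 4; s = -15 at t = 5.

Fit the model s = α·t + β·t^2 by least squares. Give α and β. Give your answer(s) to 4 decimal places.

α = 2.8798, β = -1.1646

The normal system MᵀM·[α, β]ᵀ = Mᵀs is [[49, 189]; [189, 913]]·[α, β]ᵀ = [-79, -519]ᵀ.
Δ = 49·913 − 189² = 9016.
α = ((-79)·913 − 189·(-519))/9016 = 6491/2254; β = (49·(-519) − 189·(-79))/9016 = -375/322.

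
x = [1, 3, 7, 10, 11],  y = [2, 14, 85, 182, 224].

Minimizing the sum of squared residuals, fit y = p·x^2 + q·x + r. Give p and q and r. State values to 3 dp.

p = 2.076, q = -2.808, r = 3.103

MᵀM·[p, q, r]ᵀ = Mᵀy reads: 27124·p + 2702·q + 280·r = 49597;  2702·p + 280·q + 32·r = 4923;  280·p + 32·q + 5·r = 507.
Row-reducing yields p = 168635/81222, q = -228073/81222, r = 42003/13537.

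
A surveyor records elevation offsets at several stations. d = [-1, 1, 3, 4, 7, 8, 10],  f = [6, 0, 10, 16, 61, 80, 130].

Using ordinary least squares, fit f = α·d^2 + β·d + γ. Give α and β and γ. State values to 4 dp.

AᵀA·[α, β, γ]ᵀ = Aᵀf reads: 16836·α + 1946·β + 240·γ = 21461;  1946·α + 240·β + 32·γ = 2455;  240·α + 32·β + 7·γ = 303.
Solving the 3×3 system (Gaussian elimination) gives α = 453211/301282, β = -665669/301282, γ = 272801/150641.

α = 1.5043, β = -2.2095, γ = 1.8109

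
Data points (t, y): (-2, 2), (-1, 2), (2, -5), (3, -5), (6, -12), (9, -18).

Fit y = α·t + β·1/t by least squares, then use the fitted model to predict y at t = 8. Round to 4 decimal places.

ŷ = -15.8055

Entries of MᵀM: Σt·t = 135, Σt·1/t = 6, Σ1/t·1/t = 535/324.
Right-hand side: Σt·y = -265, Σ1/t·y = -67/6.
Normal equations: [[135, 6]; [6, 535/324]]·[α, β]ᵀ = [-265, -67/6]ᵀ.
Eliminating β: (535/324)·(row 1) − 6·(row 2) gives (2243/12)·α = (535/324)·(-265) − 6·(-67/6) = -120067/324, so α = -120067/60561.
Then β = ((-67/6) − 6·(-120067/60561))/(535/324) = 990/2243.
At t = 8: ŷ = (-120067/60561)·(8) + (990/2243)·(1/8) = -3828779/242244.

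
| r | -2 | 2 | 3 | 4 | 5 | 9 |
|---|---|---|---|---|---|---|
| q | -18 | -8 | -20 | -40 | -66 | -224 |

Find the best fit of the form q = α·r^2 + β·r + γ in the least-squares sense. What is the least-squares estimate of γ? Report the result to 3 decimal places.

Setting ∂/∂α … = 0 gives: 7555·α + 945·β + 139·γ = -20718;  945·α + 139·β + 21·γ = -2546;  139·α + 21·β + 6·γ = -376.
(Σr^2·r^2 = 7555, Σr^2·r = 945, Σr^2 = 139, Σr·r = 139, Σr = 21, Σ1 = 6, Σr^2·q = -20718, Σr·q = -2546, Σq = -376.)
Solving the 3×3 system (Gaussian elimination) gives α = -637/211, β = 65069/27641, γ = -26722/27641.

γ = -0.967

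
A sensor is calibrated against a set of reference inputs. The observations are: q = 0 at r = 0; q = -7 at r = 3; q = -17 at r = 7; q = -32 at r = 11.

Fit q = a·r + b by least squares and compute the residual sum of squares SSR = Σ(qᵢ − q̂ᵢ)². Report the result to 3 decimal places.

AᵀA·[a, b]ᵀ = Aᵀq reads: 179·a + 21·b = -492;  21·a + 4·b = -56.
(Σr·r = 179, Σr = 21, Σ1 = 4, Σr·q = -492, Σq = -56.)
Eliminating b: 4·(row 1) − 21·(row 2) gives 275·a = 4·(-492) − 21·(-56) = -792, so a = -72/25.
Then b = ((-56) − 21·(-72/25))/4 = 28/25.
Residuals: -28/25, 13/25, 51/25, -36/25; SSR = 194/25.

SSR = 7.760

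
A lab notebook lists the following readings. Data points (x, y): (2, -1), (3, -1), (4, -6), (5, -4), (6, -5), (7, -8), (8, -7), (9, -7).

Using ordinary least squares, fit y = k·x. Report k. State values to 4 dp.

The normal system MᵀM·[k]ᵀ = Mᵀy is [[284]]·[k]ᵀ = [-254]ᵀ.
k = (-254)/284 = -0.894366.

k = -0.8944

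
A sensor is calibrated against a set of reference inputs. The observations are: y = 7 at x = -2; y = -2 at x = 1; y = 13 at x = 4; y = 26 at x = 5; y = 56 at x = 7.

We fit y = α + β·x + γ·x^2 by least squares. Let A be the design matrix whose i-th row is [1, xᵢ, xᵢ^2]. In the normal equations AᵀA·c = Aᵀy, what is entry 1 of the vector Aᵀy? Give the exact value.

Entry 1 ↔ basis 1, so (Aᵀy)_{1} = Σᵢ yᵢ = (1)·(7) + (1)·(-2) + (1)·(13) + (1)·(26) + (1)·(56) = 100.

100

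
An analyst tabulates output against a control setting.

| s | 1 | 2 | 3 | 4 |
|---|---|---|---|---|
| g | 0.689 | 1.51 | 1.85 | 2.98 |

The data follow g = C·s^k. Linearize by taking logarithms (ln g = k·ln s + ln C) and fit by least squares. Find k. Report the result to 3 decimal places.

k = 1.003

With ln gᵢ as the transformed response and ln sᵢ as the regressor:
Σln s = 3.1781, Σ(ln s)² = 3.6092, Σln g = 1.7467, Σln s·ln g = 2.4752.
Normal system: [[3.6092, 3.1781]; [3.1781, 4]]·[k, ln C]ᵀ = [2.4752, 1.7467]ᵀ.
Solving (det = 4.3368): k = 1.00299, ln C = -0.36021.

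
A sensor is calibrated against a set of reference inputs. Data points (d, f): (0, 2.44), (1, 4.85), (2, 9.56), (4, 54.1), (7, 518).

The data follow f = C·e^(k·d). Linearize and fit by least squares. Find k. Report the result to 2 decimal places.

Let Y = ln f. Fitting Y = k·d + ln C by least squares:
Σd = 14.0000, Σ(d)² = 70.0000, Σln f = 14.9694, Σd·ln f = 65.8073.
Equations: 70.0000·k + 14.0000·ln C = 65.8073;  14.0000·k + 5·ln C = 14.9694.
Slope k = (n·Σd·ln f − Σd·Σln f)/(n·Σ(d)² − (Σd)²) = (5·65.8073 − 14.0000·14.9694)/154.0000 = 0.77575; ln C = (Σln f − k·Σd)/n = 0.82178.

k = 0.78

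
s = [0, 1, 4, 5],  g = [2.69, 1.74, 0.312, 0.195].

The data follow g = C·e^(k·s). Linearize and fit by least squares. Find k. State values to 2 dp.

k = -0.54

With ln gᵢ as the transformed response and sᵢ as the regressor:
Over the data: Σs = 10.0000, Σ(s)² = 42.0000, Σln g = -1.2561, Σs·ln g = -12.2789.
Normal system: [[42.0000, 10.0000]; [10.0000, 4]]·[k, ln C]ᵀ = [-12.2789, -1.2561]ᵀ.
Δ = 42.0000·4 − (10.0000)² = 68.0000; k = (-12.2789·4 − 10.0000·-1.2561)/68.0000 = -0.53757, ln C = (42.0000·-1.2561 − 10.0000·-12.2789)/68.0000 = 1.02991.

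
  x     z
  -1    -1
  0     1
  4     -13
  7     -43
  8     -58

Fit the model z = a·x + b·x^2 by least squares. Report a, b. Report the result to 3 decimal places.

a = 0.636, b = -0.979

From the data, Σx·x = 130, Σx·x^2 = 918, Σx^2·x^2 = 6754.
And Σx·z = -816, Σx^2·z = -6028.
So MᵀM·[a, b]ᵀ = Mᵀz: [[130, 918]; [918, 6754]]·[a, b]ᵀ = [-816, -6028]ᵀ.
Eliminating b: 6754·(row 1) − 918·(row 2) gives 35296·a = 6754·(-816) − 918·(-6028) = 22440, so a = 2805/4412.
Then b = ((-6028) − 918·(2805/4412))/6754 = -4319/4412.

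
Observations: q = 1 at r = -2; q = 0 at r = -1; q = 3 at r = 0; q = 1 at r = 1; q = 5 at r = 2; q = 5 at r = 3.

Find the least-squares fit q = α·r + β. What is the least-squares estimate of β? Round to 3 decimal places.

β = 2.029

With design matrix A, AᵀA = [[19, 3]; [3, 6]] and Aᵀq = [24, 15]ᵀ.
Eliminating β: 6·(row 1) − 3·(row 2) gives 105·α = 6·24 − 3·15 = 99, so α = 33/35.
Then β = (15 − 3·(33/35))/6 = 71/35.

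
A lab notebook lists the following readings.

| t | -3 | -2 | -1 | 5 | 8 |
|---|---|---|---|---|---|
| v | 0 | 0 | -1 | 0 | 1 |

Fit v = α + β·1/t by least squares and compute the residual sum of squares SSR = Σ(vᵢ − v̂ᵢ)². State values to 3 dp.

Compute the Gram sums: Σ1 = 5, Σ1/t = -181/120, Σ1/t·1/t = 20401/14400.
Right-hand side: Σv = 0, Σ1/t·v = 9/8.
Normal equations: [[5, -181/120]; [-181/120, 20401/14400]]·[α, β]ᵀ = [0, 9/8]ᵀ.
Δ = 5·(20401/14400) − (-181/120)² = 17311/3600.
α = (0·(20401/14400) − (-181/120)·(9/8))/(17311/3600) = 24435/69244; β = (5·(9/8) − (-181/120)·0)/(17311/3600) = 20250/17311.
Residuals: 2565/69244, 2295/9892, -12679/69244, -5805/9892, 8671/17311; SSR = 47363/69244.

SSR = 0.684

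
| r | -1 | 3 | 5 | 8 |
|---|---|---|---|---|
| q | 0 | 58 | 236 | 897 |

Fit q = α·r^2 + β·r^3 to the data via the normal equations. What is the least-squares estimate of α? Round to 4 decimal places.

Forming MᵀM = [[4803, 36135]; [36135, 278499]] and Mᵀq = [63830, 490330]ᵀ gives MᵀM·[α, β]ᵀ = Mᵀq.
Determinant 4803·278499 − 36135² = 31892472.
α = (63830·278499 − 36135·490330)/31892472 = 4876385/2657706; β = (4803·490330 − 36135·63830)/31892472 = 4046495/2657706.

α = 1.8348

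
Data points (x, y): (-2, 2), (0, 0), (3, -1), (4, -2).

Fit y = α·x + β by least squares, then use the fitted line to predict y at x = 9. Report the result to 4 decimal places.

Compute the Gram sums: Σx·x = 29, Σx = 5, Σ1 = 4.
Moment sums: Σx·y = -15, Σy = -1.
Eliminating β: 4·(row 1) − 5·(row 2) gives 91·α = 4·(-15) − 5·(-1) = -55, so α = -55/91.
Then β = ((-1) − 5·(-55/91))/4 = 46/91.
At x = 9: ŷ = (-55/91)·(9) + (46/91)·(1) = -449/91.

ŷ = -4.9341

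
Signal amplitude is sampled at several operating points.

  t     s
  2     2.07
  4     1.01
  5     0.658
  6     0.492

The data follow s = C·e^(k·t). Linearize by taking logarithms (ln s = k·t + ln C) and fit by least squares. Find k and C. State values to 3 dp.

With ln sᵢ as the transformed response and tᵢ as the regressor:
Σt = 17.0000, Σ(t)² = 81.0000, Σln s = -0.3903, Σt·ln s = -4.8535.
Normal system: [[81.0000, 17.0000]; [17.0000, 4]]·[k, ln C]ᵀ = [-4.8535, -0.3903]ᵀ.
Solving (det = 35.0000): k = -0.36510, ln C = 1.45409, so C = exp(1.45409) = 4.28059.

k = -0.365, C = 4.281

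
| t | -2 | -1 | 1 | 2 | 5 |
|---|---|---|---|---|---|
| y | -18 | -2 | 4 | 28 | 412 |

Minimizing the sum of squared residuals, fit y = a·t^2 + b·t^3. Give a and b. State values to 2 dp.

The normal system XᵀX·[a, b]ᵀ = Xᵀy is [[659, 3125]; [3125, 15755]]·[a, b]ᵀ = [10342, 51874]ᵀ.
det = 659·15755 − 3125² = 616920.
a = (10342·15755 − 3125·51874)/616920 = 6933/5141; b = (659·51874 − 3125·10342)/616920 = 77759/25705.

a = 1.35, b = 3.03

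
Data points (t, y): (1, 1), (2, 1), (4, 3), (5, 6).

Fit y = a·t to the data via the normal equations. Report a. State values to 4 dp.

a = 0.9783

Normal-equation sums: Σt·t = 46.
And Σt·y = 45.
Normal equations: [[46]]·[a]ᵀ = [45]ᵀ.
Hence a = 45 / 46 ≈ 0.978261.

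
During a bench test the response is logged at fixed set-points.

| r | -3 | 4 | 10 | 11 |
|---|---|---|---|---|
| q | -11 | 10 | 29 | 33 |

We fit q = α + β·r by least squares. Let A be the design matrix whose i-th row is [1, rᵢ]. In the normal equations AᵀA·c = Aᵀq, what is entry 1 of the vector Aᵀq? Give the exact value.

Entry 1 ↔ basis 1, so (Aᵀq)_{1} = Σᵢ qᵢ = (1)·(-11) + (1)·(10) + (1)·(29) + (1)·(33) = 61.

61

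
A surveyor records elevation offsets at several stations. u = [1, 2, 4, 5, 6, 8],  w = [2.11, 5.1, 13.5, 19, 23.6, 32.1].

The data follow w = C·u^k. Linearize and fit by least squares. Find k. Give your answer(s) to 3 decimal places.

Taking logs, ln w = k·ln u + ln C, so regress ln w on ln u.
Σln u = 7.5601, Σ(ln u)² = 12.5270, Σln w = 14.5532, Σln u·ln w = 22.3538.
Equations: 12.5270·k + 7.5601·ln C = 22.3538;  7.5601·k + 6·ln C = 14.5532.
Slope k = (n·Σln u·ln w − Σln u·Σln w)/(n·Σ(ln u)² − (Σln u)²) = (6·22.3538 − 7.5601·14.5532)/18.0074 = 1.33831; ln C = (Σln w − k·Σln u)/n = 0.73923.

k = 1.338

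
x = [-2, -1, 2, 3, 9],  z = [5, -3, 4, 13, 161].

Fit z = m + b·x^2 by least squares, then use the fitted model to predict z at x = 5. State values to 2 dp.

ẑ = 46.62

Entries of MᵀM: Σ1 = 5, Σx^2 = 99, Σx^2·x^2 = 6675.
For Mᵀz: Σz = 180, Σx^2·z = 13191.
Determinant 5·6675 − 99² = 23574.
m = (180·6675 − 99·13191)/23574 = -34803/7858; b = (5·13191 − 99·180)/23574 = 16045/7858.
At x = 5: ẑ = (-34803/7858)·(1) + (16045/7858)·(25) = 183161/3929.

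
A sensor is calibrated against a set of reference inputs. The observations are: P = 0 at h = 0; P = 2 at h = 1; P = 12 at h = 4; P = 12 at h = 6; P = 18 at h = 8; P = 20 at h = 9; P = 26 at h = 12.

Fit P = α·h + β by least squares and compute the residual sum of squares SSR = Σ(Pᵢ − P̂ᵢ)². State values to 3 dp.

Sums needed: Σh·h = 342, Σh = 40, Σ1 = 7.
Moment sums: Σh·P = 758, ΣP = 90.
Eliminating β: 7·(row 1) − 40·(row 2) gives 794·α = 7·758 − 40·90 = 1706, so α = 853/397.
Then β = (90 − 40·(853/397))/7 = 230/397.
Residuals: -230/397, -289/397, 1122/397, -584/397, 92/397, 33/397, -144/397; SSR = 4450/397.

SSR = 11.209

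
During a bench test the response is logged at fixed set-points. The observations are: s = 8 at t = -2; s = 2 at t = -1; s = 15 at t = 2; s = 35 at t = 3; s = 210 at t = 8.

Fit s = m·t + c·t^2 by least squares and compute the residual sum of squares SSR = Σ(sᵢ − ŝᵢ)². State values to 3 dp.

Normal-equation sums: Σt·t = 82, Σt·t^2 = 538, Σt^2·t^2 = 4210.
For Xᵀs: Σt·s = 1797, Σt^2·s = 13849.
Normal equations: [[82, 538]; [538, 4210]]·[m, c]ᵀ = [1797, 13849]ᵀ.
Eliminating c: 4210·(row 1) − 538·(row 2) gives 55776·m = 4210·1797 − 538·13849 = 114608, so m = 7163/3486.
Then c = (13849 − 538·(7163/3486))/4210 = 5276/1743.
Residuals: 1/581, 3583/3486, -2122/1743, 1851/1162, -286/1743; SSR = 17789/3486.

SSR = 5.103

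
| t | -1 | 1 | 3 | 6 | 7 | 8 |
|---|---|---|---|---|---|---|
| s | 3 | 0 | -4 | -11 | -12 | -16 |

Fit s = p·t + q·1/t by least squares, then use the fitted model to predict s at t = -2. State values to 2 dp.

Normal-equation sums: Σt·t = 160, Σt·1/t = 6, Σ1/t·1/t = 61385/28224.
And Σt·s = -293, Σ1/t·s = -415/42.
So AᵀA·[p, q]ᵀ = Aᵀs: [[160, 6]; [6, 61385/28224]]·[p, q]ᵀ = [-293, -415/42]ᵀ.
Determinant 160·(61385/28224) − 6² = 275173/882.
p = ((-293)·(61385/28224) − 6·(-415/42))/(275173/882) = -16312525/8805536; q = (160·(-415/42) − 6·(-293))/(275173/882) = 156156/275173.
At t = -2: ŝ = (-16312525/8805536)·(-2) + (156156/275173)·(-1/2) = 15063277/4402768.

ŝ = 3.42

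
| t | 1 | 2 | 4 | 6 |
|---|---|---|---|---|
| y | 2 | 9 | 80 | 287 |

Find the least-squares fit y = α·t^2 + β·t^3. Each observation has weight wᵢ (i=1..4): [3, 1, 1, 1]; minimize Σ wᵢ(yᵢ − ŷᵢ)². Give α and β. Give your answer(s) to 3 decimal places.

α = -0.775, β = 1.457

Sums needed: Σwᵢ·t^2·t^2 = 1571, Σwᵢ·t^2·t^3 = 8835, Σwᵢ·t^3·t^3 = 50819.
And Σwᵢ·t^2·y = 11654, Σwᵢ·t^3·y = 67190.
XᵀWX·[α, β]ᵀ = XᵀWy becomes [[1571, 8835]; [8835, 50819]]·[α, β]ᵀ = [11654, 67190]ᵀ.
Eliminating β: 50819·(row 1) − 8835·(row 2) gives 1779424·α = 50819·11654 − 8835·67190 = -1379024, so α = -86189/111214.
Then β = (67190 − 8835·(-86189/111214))/50819 = 162025/111214.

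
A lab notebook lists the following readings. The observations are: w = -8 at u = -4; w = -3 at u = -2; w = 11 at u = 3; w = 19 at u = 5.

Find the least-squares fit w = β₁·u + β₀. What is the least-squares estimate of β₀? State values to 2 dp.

β₀ = 3.27

From the data, Σu·u = 54, Σu = 2, Σ1 = 4.
Moment sums: Σu·w = 166, Σw = 19.
Δ = 54·4 − 2² = 212.
β₁ = (166·4 − 2·19)/212 = 313/106; β₀ = (54·19 − 2·166)/212 = 347/106.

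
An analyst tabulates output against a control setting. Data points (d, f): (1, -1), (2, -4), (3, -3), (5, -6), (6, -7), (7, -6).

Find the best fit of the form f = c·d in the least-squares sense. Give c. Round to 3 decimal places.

Normal-equation sums: Σd·d = 124.
Moment sums: Σd·f = -132.
Hence c = -132 / 124 ≈ -1.06452.

c = -1.065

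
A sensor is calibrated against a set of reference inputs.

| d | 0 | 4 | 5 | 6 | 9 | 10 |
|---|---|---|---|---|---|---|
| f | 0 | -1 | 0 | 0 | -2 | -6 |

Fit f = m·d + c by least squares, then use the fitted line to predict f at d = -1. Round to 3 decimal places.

f̂ = 1.663

Sums needed: Σd·d = 258, Σd = 34, Σ1 = 6.
Right-hand side: Σd·f = -82, Σf = -9.
Normal equations: [[258, 34]; [34, 6]]·[m, c]ᵀ = [-82, -9]ᵀ.
Eliminating c: 6·(row 1) − 34·(row 2) gives 392·m = 6·(-82) − 34·(-9) = -186, so m = -93/196.
Then c = ((-9) − 34·(-93/196))/6 = 233/196.
At d = -1: f̂ = (-93/196)·(-1) + (233/196)·(1) = 163/98.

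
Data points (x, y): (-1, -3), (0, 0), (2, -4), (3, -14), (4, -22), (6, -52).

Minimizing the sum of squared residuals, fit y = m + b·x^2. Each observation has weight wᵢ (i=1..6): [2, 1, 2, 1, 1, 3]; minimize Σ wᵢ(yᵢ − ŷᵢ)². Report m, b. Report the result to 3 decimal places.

The normal equations are: 10·m + 143·b = -206;  143·m + 4259·b = -6132.
(Σwᵢ·1 = 10, Σwᵢ·x^2 = 143, Σwᵢ·x^2·x^2 = 4259, Σwᵢ·y = -206, Σwᵢ·x^2·y = -6132.)
det = 10·4259 − 143² = 22141.
m = ((-206)·4259 − 143·(-6132))/22141 = -478/22141; b = (10·(-6132) − 143·(-206))/22141 = -31862/22141.

m = -0.022, b = -1.439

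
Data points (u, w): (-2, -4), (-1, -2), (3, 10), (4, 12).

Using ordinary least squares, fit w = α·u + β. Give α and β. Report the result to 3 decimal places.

α = 2.769, β = 1.231

Entries of AᵀA: Σu·u = 30, Σu = 4, Σ1 = 4.
And Σu·w = 88, Σw = 16.
Normal equations: [[30, 4]; [4, 4]]·[α, β]ᵀ = [88, 16]ᵀ.
Δ = 30·4 − 4² = 104.
α = (88·4 − 4·16)/104 = 36/13; β = (30·16 − 4·88)/104 = 16/13.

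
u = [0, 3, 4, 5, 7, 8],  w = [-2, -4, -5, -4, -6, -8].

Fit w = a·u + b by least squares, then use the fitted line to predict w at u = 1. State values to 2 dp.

From the data, Σu·u = 163, Σu = 27, Σ1 = 6.
For Xᵀw: Σu·w = -158, Σw = -29.
So XᵀX·[a, b]ᵀ = Xᵀw: [[163, 27]; [27, 6]]·[a, b]ᵀ = [-158, -29]ᵀ.
Eliminating b: 6·(row 1) − 27·(row 2) gives 249·a = 6·(-158) − 27·(-29) = -165, so a = -55/83.
Then b = ((-29) − 27·(-55/83))/6 = -461/249.
At u = 1: ŵ = (-55/83)·(1) + (-461/249)·(1) = -626/249.

ŵ = -2.51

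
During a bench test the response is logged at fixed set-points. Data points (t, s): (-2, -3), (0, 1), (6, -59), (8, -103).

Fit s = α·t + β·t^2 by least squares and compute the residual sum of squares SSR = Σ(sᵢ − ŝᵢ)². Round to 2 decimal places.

MᵀM·[α, β]ᵀ = Mᵀs reads: 104·α + 720·β = -1172;  720·α + 5408·β = -8728.
(Σt·t = 104, Σt·t^2 = 720, Σt^2·t^2 = 5408, Σt·s = -1172, Σt^2·s = -8728.)
Determinant 104·5408 − 720² = 44032.
α = ((-1172)·5408 − 720·(-8728))/44032 = -211/172; β = (104·(-8728) − 720·(-1172))/44032 = -499/344.
Residuals: 15/43, 1, 25/43, -15/43; SSR = 68/43.

SSR = 1.58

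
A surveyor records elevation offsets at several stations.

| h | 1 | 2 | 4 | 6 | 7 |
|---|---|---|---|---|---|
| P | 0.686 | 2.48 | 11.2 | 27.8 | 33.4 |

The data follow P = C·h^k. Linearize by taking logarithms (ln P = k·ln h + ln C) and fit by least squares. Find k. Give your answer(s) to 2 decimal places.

k = 2.05

Let Y = ln P. Fitting Y = k·ln h + ln C by least squares:
XᵀX = [[9.3992, 5.8171]; [5.8171, 5]], rhs = [16.7637, 9.7809]ᵀ  (here Σln h = 5.8171, Σ(ln h)² = 9.3992, Σln P = 9.7809, Σln h·ln P = 16.7637).
Δ = 9.3992·5 − (5.8171)² = 13.1574; k = (16.7637·5 − 5.8171·9.7809)/13.1574 = 2.04616, ln C = (9.3992·9.7809 − 5.8171·16.7637)/13.1574 = -0.42437.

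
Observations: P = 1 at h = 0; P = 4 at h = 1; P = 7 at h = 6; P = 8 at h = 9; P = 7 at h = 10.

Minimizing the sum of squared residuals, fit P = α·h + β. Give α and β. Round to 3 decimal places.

α = 0.575, β = 2.411

With design matrix M, MᵀM = [[218, 26]; [26, 5]] and MᵀP = [188, 27]ᵀ.
Determinant 218·5 − 26² = 414.
α = (188·5 − 26·27)/414 = 119/207; β = (218·27 − 26·188)/414 = 499/207.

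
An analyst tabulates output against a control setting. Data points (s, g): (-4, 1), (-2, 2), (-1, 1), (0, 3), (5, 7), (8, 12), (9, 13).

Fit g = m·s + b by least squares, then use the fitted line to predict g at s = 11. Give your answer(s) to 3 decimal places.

With design matrix A, AᵀA = [[191, 15]; [15, 7]] and Aᵀg = [239, 39]ᵀ.
Eliminating b: 7·(row 1) − 15·(row 2) gives 1112·m = 7·239 − 15·39 = 1088, so m = 136/139.
Then b = (39 − 15·(136/139))/7 = 483/139.
At s = 11: ĝ = (136/139)·(11) + (483/139)·(1) = 1979/139.

ĝ = 14.237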